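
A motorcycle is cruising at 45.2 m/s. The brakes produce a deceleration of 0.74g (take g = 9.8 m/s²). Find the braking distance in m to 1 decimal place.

Braking distance ≈ 140.9 m

a = 0.74 × 9.8 = 7.252 m/s².
Braking distance = v²/(2a) = 45.2000² / (2 × 7.252) = 2043.040 / 14.504 = 140.860 m.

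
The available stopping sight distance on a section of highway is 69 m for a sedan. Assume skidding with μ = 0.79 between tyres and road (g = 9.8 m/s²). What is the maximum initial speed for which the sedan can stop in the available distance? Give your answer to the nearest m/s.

a = μg = 0.79 × 9.8 = 7.742 m/s².
v²/(2a) = d ⇒ v = √(2 × 7.742 × 69) = √1068.40 = 32.6864 m/s.

Maximum speed ≈ 33 m/s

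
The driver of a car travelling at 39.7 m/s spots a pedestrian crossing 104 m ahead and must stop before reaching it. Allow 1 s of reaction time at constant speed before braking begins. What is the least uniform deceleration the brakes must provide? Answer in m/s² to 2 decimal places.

Distance covered during reaction = 39.7000 × 1 = 39.700 m.
Distance available for braking: 104 − 39.700 = 64.300 m.
v² = 2a·d ⇒ a = v²/(2d) = 39.7000² / (2 × 64.300) = 1576.090 / 128.600 = 12.2558 m/s².

Required deceleration ≈ 12.26 m/s²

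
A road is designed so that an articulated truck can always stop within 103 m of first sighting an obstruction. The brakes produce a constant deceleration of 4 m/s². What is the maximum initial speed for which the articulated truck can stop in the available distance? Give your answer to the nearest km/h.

v²/(2a) = d ⇒ v = √(2 × 4.000 × 103) = √824.00 = 28.7054 m/s.
28.7054 m/s × 3.6 = 103.339 km/h.

Maximum speed ≈ 103 km/h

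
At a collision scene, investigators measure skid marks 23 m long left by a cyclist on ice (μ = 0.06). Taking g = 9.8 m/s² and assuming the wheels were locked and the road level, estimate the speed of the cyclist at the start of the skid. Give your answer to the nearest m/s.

Initial speed ≈ 5 m/s

Deceleration a = μg = 0.06 × 9.8 = 0.588 m/s².
v = √(2a·d) = √(2 × 0.588 × 23) = √27.048 = 5.2008 m/s.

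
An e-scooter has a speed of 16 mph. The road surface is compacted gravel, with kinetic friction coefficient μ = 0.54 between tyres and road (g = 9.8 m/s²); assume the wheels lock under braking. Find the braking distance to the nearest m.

16 mph × 0.44704 = 7.1526 m/s.
a = μg = 0.54 × 9.8 = 5.292 m/s².
Braking distance = v²/(2a) = 7.1526² / (2 × 5.292) = 51.160 / 10.584 = 4.834 m.

Braking distance ≈ 5 m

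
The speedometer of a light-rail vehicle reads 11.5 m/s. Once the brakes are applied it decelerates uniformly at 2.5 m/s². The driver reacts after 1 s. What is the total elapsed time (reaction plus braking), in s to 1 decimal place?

Total time ≈ 5.6 s

Braking time = v/a = 11.5000 / 2.500 = 4.600 s.
Total = 1 + 4.600 = 5.600 s.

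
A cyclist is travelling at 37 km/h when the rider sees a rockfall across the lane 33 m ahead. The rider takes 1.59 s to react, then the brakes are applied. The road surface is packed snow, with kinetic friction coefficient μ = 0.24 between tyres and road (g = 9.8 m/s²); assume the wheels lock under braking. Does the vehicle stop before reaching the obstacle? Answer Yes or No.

37 km/h ÷ 3.6 = 10.2778 m/s.
a = μg = 0.24 × 9.8 = 2.352 m/s².
Reaction distance = 10.2778 × 1.59 = 16.342 m.
Braking distance = v²/(2a) = 105.633 / 4.704 = 22.456 m.
Total stopping distance = 16.342 + 22.456 = 38.798 m, vs 33 m available — it cannot stop in time and overshoots by 38.798 − 33 = 5.798 m.

No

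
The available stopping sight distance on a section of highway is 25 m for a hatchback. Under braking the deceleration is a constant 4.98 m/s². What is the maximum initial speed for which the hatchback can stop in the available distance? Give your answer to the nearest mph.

Maximum speed ≈ 35 mph

v²/(2a) = d ⇒ v = √(2 × 4.980 × 25) = √249.00 = 15.7797 m/s.
15.7797 m/s ÷ 0.44704 = 35.298 mph.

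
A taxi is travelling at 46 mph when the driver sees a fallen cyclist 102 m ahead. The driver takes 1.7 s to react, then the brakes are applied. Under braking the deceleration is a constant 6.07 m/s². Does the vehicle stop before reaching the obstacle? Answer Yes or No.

46 mph × 0.44704 = 20.5638 m/s.
Reaction distance = 20.5638 × 1.7 = 34.958 m.
Braking distance = v²/(2a) = 422.870 / 12.140 = 34.833 m.
Total stopping distance = 34.958 + 34.833 = 69.791 m, vs 102 m available — it stops with 102 − 69.791 = 32.209 m to spare.

Yes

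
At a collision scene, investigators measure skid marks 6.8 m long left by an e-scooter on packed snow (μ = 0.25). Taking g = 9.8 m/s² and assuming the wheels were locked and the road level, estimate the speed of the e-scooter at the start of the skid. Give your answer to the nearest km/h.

Deceleration a = μg = 0.25 × 9.8 = 2.450 m/s².
v = √(2a·d) = √(2 × 2.450 × 6.8) = √33.320 = 5.7723 m/s.
= 5.7723 × 3.6 = 20.780 km/h.

Initial speed ≈ 21 km/h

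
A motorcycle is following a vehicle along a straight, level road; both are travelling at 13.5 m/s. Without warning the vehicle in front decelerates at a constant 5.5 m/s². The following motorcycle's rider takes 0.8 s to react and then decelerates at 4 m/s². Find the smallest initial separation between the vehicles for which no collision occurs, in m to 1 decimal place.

Leader travels v²/(2a_L) = 182.250 / 11.000 = 16.568 m before stopping.
Follower covers v·t_r = 13.5000 × 0.8 = 10.800 m while reacting, then v²/(2a_F) = 182.250 / 8.000 = 22.781 m while braking, for a total of 10.800 + 22.781 = 33.581 m.
Since a_F ≤ a_L and the follower starts braking later, the follower is never slower than the leader, so the closest approach is when both have stopped.
Minimum gap = 33.581 − 16.568 = 17.013 m.

Minimum gap ≈ 17.0 m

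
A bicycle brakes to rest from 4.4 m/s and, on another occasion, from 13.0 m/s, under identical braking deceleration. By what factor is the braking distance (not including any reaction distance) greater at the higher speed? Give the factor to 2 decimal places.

Braking distance d = v²/(2a), so with a fixed, d ∝ v².
Factor = (13.0/4.4)² = 2.9545² = 8.7291.

Factor ≈ 8.73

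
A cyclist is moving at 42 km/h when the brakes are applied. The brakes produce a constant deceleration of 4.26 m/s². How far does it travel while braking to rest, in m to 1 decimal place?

42 km/h ÷ 3.6 = 11.6667 m/s.
Braking distance = v²/(2a) = 11.6667² / (2 × 4.260) = 136.112 / 8.520 = 15.976 m.

Braking distance ≈ 16.0 m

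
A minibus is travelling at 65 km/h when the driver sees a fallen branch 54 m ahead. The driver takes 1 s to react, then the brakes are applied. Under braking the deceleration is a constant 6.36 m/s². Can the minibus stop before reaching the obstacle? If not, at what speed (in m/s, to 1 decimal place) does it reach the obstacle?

65 km/h ÷ 3.6 = 18.0556 m/s.
Reaction distance = 18.0556 × 1 = 18.056 m.
Braking distance = v²/(2a) = 326.005 / 12.720 = 25.629 m.
Total stopping distance = 18.056 + 25.629 = 43.685 m, vs 54 m available — it stops with 54 − 43.685 = 10.315 m to spare.

Yes — it stops about 10.3 m short of the obstacle, so it never reaches it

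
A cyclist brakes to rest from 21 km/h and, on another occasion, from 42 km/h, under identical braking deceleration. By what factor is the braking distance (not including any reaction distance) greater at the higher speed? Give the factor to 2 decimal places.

Braking distance d = v²/(2a), so with a fixed, d ∝ v².
Factor = (42/21)² = 2.0000² = 4.0000.

Factor ≈ 4.00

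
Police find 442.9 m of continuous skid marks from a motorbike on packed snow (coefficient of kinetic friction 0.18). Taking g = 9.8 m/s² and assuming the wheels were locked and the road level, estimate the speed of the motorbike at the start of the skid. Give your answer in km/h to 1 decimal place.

Deceleration a = μg = 0.18 × 9.8 = 1.764 m/s².
v = √(2a·d) = √(2 × 1.764 × 442.9) = √1562.551 = 39.5291 m/s.
= 39.5291 × 3.6 = 142.305 km/h.

Initial speed ≈ 142.3 km/h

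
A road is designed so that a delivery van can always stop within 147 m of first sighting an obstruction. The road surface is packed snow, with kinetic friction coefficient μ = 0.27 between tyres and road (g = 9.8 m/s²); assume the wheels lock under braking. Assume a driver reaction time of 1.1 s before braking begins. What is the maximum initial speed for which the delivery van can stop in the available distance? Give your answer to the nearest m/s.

a = μg = 0.27 × 9.8 = 2.646 m/s².
Stopping distance: v·t_r + v²/(2a) = 147 with t_r = 1.1 s and a = 2.646 m/s².
So v² + 5.821 v − 777.92 = 0.
Positive root: v = −a·t_r + √((a·t_r)² + 2a·d) = −2.911 + √(8.474 + 777.92) = 25.1317 m/s.

Maximum speed ≈ 25 m/s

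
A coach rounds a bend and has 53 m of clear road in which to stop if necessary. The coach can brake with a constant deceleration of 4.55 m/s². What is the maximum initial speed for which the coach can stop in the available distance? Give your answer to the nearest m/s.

v²/(2a) = d ⇒ v = √(2 × 4.550 × 53) = √482.30 = 21.9613 m/s.

Maximum speed ≈ 22 m/s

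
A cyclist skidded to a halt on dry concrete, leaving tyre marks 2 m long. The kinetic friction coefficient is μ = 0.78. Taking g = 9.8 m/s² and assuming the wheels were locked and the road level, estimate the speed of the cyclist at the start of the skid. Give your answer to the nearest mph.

Deceleration a = μg = 0.78 × 9.8 = 7.644 m/s².
v = √(2a·d) = √(2 × 7.644 × 2) = √30.576 = 5.5296 m/s.
= 5.5296 ÷ 0.44704 = 12.369 mph.

Initial speed ≈ 12 mph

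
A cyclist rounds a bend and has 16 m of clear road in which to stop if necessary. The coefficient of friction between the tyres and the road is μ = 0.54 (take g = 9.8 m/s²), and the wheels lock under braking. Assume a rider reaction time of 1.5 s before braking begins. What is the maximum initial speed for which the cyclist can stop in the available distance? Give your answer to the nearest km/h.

a = μg = 0.54 × 9.8 = 5.292 m/s².
Stopping distance: v·t_r + v²/(2a) = 16 with t_r = 1.5 s and a = 5.292 m/s².
So v² + 15.876 v − 169.34 = 0.
Positive root: v = −a·t_r + √((a·t_r)² + 2a·d) = −7.938 + √(63.012 + 169.34) = 7.3051 m/s.
7.3051 m/s × 3.6 = 26.298 km/h.

Maximum speed ≈ 26 km/h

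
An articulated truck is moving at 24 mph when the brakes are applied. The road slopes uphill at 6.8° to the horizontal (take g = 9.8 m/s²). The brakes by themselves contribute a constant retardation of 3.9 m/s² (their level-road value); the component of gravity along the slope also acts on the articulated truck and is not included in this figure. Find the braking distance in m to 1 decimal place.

24 mph × 0.44704 = 10.7290 m/s.
Gravity along the uphill slope adds to the braking deceleration: a_eff = 3.900 + 9.8·sin 6.8° = 3.900 + 1.160 = 5.060 m/s².
Braking distance = v²/(2a) = 10.7290² / (2 × 5.060) = 115.111 / 10.120 = 11.375 m.

Braking distance ≈ 11.4 m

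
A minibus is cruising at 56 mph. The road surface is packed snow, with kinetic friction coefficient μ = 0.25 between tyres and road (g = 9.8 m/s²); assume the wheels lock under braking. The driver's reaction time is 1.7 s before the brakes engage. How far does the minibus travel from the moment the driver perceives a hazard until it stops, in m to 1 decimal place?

Total stopping distance ≈ 170.5 m

56 mph × 0.44704 = 25.0342 m/s.
a = μg = 0.25 × 9.8 = 2.450 m/s².
Reaction distance = v·t_r = 25.0342 × 1.7 = 42.558 m.
Braking distance = v²/(2a) = 25.0342² / (2 × 2.450) = 626.711 / 4.900 = 127.900 m.
Total = 42.558 + 127.900 = 170.458 m.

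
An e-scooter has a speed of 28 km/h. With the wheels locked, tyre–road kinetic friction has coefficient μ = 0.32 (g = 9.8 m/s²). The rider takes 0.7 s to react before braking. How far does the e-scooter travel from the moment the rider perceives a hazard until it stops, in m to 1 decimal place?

Total stopping distance ≈ 15.1 m

28 km/h ÷ 3.6 = 7.7778 m/s.
a = μg = 0.32 × 9.8 = 3.136 m/s².
Reaction distance = v·t_r = 7.7778 × 0.7 = 5.444 m.
Braking distance = v²/(2a) = 7.7778² / (2 × 3.136) = 60.494 / 6.272 = 9.645 m.
Total = 5.444 + 9.645 = 15.089 m.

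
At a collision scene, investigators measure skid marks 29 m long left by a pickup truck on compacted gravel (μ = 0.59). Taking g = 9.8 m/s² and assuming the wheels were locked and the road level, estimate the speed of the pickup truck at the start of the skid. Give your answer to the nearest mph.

Initial speed ≈ 41 mph

Deceleration a = μg = 0.59 × 9.8 = 5.782 m/s².
v = √(2a·d) = √(2 × 5.782 × 29) = √335.356 = 18.3127 m/s.
= 18.3127 ÷ 0.44704 = 40.964 mph.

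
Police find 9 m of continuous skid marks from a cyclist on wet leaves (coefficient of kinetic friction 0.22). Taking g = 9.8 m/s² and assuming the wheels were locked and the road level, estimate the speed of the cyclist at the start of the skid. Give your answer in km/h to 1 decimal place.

Initial speed ≈ 22.4 km/h

Deceleration a = μg = 0.22 × 9.8 = 2.156 m/s².
v = √(2a·d) = √(2 × 2.156 × 9) = √38.808 = 6.2296 m/s.
= 6.2296 × 3.6 = 22.427 km/h.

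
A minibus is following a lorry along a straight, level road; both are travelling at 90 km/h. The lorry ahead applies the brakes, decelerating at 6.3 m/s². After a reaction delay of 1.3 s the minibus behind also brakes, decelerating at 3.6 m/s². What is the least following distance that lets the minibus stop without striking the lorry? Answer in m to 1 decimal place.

90 km/h ÷ 3.6 = 25.0000 m/s.
Leader travels v²/(2a_L) = 625.000 / 12.600 = 49.603 m before stopping.
Follower covers v·t_r = 25.0000 × 1.3 = 32.500 m while reacting, then v²/(2a_F) = 625.000 / 7.200 = 86.806 m while braking, for a total of 32.500 + 86.806 = 119.306 m.
Since a_F ≤ a_L and the follower starts braking later, the follower is never slower than the leader, so the closest approach is when both have stopped.
Minimum gap = 119.306 − 49.603 = 69.703 m.

Minimum gap ≈ 69.7 m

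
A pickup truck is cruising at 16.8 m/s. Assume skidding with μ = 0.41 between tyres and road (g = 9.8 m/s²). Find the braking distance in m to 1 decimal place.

a = μg = 0.41 × 9.8 = 4.018 m/s².
Braking distance = v²/(2a) = 16.8000² / (2 × 4.018) = 282.240 / 8.036 = 35.122 m.

Braking distance ≈ 35.1 m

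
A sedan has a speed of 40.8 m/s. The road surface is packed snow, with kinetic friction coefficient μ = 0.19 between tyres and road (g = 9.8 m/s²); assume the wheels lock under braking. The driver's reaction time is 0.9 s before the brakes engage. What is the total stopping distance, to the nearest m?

a = μg = 0.19 × 9.8 = 1.862 m/s².
Reaction distance = v·t_r = 40.8000 × 0.9 = 36.720 m.
Braking distance = v²/(2a) = 40.8000² / (2 × 1.862) = 1664.640 / 3.724 = 447.003 m.
Total = 36.720 + 447.003 = 483.723 m.

Total stopping distance ≈ 484 m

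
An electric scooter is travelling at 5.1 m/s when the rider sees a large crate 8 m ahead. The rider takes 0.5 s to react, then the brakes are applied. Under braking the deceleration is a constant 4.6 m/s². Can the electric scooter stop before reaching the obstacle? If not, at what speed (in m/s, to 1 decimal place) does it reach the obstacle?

Reaction distance = 5.1000 × 0.5 = 2.550 m.
Braking distance = v²/(2a) = 26.010 / 9.200 = 2.827 m.
Total stopping distance = 2.550 + 2.827 = 5.377 m, vs 8 m available — it stops with 8 − 5.377 = 2.623 m to spare.

Yes — it stops about 2.6 m short of the obstacle, so it never reaches it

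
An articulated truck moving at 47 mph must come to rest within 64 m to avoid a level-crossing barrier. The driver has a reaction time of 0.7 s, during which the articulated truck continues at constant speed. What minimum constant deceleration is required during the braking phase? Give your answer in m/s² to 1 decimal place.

Required deceleration ≈ 4.5 m/s²

47 mph × 0.44704 = 21.0109 m/s.
Distance covered during reaction = 21.0109 × 0.7 = 14.708 m.
Distance available for braking: 64 − 14.708 = 49.292 m.
v² = 2a·d ⇒ a = v²/(2d) = 21.0109² / (2 × 49.292) = 441.458 / 98.584 = 4.4780 m/s².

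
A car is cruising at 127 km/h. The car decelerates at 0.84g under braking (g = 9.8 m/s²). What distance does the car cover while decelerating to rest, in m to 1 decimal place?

Braking distance ≈ 75.6 m

127 km/h ÷ 3.6 = 35.2778 m/s.
a = 0.84 × 9.8 = 8.232 m/s².
Braking distance = v²/(2a) = 35.2778² / (2 × 8.232) = 1244.523 / 16.464 = 75.591 m.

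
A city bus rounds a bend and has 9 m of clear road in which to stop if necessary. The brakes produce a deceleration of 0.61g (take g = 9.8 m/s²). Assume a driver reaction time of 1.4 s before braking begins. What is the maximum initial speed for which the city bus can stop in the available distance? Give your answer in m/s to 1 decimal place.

Maximum speed ≈ 5.0 m/s

a = 0.61 × 9.8 = 5.978 m/s².
Stopping distance: v·t_r + v²/(2a) = 9 with t_r = 1.4 s and a = 5.978 m/s².
So v² + 16.738 v − 107.60 = 0.
Positive root: v = −a·t_r + √((a·t_r)² + 2a·d) = −8.369 + √(70.040 + 107.60) = 4.9592 m/s.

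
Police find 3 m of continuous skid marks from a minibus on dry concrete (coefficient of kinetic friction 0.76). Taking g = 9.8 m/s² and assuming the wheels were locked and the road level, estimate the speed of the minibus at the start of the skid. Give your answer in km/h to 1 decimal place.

Initial speed ≈ 24.1 km/h

Deceleration a = μg = 0.76 × 9.8 = 7.448 m/s².
v = √(2a·d) = √(2 × 7.448 × 3) = √44.688 = 6.6849 m/s.
= 6.6849 × 3.6 = 24.066 km/h.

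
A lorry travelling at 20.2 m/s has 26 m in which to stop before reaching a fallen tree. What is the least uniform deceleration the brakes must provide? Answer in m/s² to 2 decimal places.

Required deceleration ≈ 7.85 m/s²

v² = 2a·d ⇒ a = v²/(2d) = 20.2000² / (2 × 26.000) = 408.040 / 52.000 = 7.8469 m/s².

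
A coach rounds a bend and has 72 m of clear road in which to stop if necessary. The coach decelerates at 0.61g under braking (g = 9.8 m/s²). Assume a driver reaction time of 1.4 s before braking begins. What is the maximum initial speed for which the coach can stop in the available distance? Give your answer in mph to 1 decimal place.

a = 0.61 × 9.8 = 5.978 m/s².
Stopping distance: v·t_r + v²/(2a) = 72 with t_r = 1.4 s and a = 5.978 m/s².
So v² + 16.738 v − 860.83 = 0.
Positive root: v = −a·t_r + √((a·t_r)² + 2a·d) = −8.369 + √(70.040 + 860.83) = 22.1412 m/s.
22.1412 m/s ÷ 0.44704 = 49.528 mph.

Maximum speed ≈ 49.5 mph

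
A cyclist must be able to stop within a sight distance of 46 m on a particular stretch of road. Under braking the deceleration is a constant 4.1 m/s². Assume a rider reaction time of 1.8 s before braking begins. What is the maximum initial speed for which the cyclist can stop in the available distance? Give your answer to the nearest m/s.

Stopping distance: v·t_r + v²/(2a) = 46 with t_r = 1.8 s and a = 4.100 m/s².
So v² + 14.760 v − 377.20 = 0.
Positive root: v = −a·t_r + √((a·t_r)² + 2a·d) = −7.380 + √(54.464 + 377.20) = 13.3965 m/s.

Maximum speed ≈ 13 m/s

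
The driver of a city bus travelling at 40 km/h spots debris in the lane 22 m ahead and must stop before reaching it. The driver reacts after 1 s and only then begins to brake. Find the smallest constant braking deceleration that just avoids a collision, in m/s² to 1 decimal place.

40 km/h ÷ 3.6 = 11.1111 m/s.
Distance covered during reaction = 11.1111 × 1 = 11.111 m.
Distance available for braking: 22 − 11.111 = 10.889 m.
v² = 2a·d ⇒ a = v²/(2d) = 11.1111² / (2 × 10.889) = 123.457 / 21.778 = 5.6689 m/s².

Required deceleration ≈ 5.7 m/s²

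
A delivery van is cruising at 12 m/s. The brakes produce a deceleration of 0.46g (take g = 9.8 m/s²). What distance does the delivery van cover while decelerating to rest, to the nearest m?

a = 0.46 × 9.8 = 4.508 m/s².
Braking distance = v²/(2a) = 12.0000² / (2 × 4.508) = 144.000 / 9.016 = 15.972 m.

Braking distance ≈ 16 m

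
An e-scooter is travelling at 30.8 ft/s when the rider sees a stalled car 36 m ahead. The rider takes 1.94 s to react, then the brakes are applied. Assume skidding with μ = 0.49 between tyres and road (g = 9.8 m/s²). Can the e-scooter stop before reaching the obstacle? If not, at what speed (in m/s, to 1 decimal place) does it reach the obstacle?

30.8 ft/s × 0.3048 = 9.3878 m/s.
a = μg = 0.49 × 9.8 = 4.802 m/s².
Reaction distance = 9.3878 × 1.94 = 18.212 m.
Braking distance = v²/(2a) = 88.131 / 9.604 = 9.176 m.
Total stopping distance = 18.212 + 9.176 = 27.388 m, vs 36 m available — it stops with 36 − 27.388 = 8.612 m to spare.

Yes — it stops about 8.6 m short of the obstacle, so it never reaches it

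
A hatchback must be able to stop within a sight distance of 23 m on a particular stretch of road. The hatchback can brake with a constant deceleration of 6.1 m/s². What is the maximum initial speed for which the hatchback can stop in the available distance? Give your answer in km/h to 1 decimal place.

Maximum speed ≈ 60.3 km/h

v²/(2a) = d ⇒ v = √(2 × 6.100 × 23) = √280.60 = 16.7511 m/s.
16.7511 m/s × 3.6 = 60.304 km/h.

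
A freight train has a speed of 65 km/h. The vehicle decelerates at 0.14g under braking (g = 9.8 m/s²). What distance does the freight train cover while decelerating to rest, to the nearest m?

65 km/h ÷ 3.6 = 18.0556 m/s.
a = 0.14 × 9.8 = 1.372 m/s².
Braking distance = v²/(2a) = 18.0556² / (2 × 1.372) = 326.005 / 2.744 = 118.806 m.

Braking distance ≈ 119 m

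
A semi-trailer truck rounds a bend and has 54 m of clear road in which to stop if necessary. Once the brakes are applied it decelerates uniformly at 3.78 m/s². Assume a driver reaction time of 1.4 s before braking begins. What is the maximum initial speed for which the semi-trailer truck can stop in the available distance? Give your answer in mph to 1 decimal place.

Stopping distance: v·t_r + v²/(2a) = 54 with t_r = 1.4 s and a = 3.780 m/s².
So v² + 10.584 v − 408.24 = 0.
Positive root: v = −a·t_r + √((a·t_r)² + 2a·d) = −5.292 + √(28.005 + 408.24) = 15.5945 m/s.
15.5945 m/s ÷ 0.44704 = 34.884 mph.

Maximum speed ≈ 34.9 mph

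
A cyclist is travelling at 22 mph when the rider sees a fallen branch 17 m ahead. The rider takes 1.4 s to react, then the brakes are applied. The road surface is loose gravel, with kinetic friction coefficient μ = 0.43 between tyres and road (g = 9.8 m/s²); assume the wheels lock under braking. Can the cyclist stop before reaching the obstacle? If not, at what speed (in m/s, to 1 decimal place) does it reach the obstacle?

22 mph × 0.44704 = 9.8349 m/s.
a = μg = 0.43 × 9.8 = 4.214 m/s².
Reaction distance = 9.8349 × 1.4 = 13.769 m.
Braking distance needed to stop: v²/(2a) = 96.725 / 8.428 = 11.477 m, so total needed = 13.769 + 11.477 = 25.246 m > 17 m — it cannot stop.
Distance remaining when braking begins: 17 − 13.769 = 3.231 m.
v² = v₀² − 2a·d = 96.725 − 2 × 4.214 × 3.231 = 69.494 m²/s².
v = √69.494 = 8.336 m/s.

No — it strikes the obstacle at 8.3 m/s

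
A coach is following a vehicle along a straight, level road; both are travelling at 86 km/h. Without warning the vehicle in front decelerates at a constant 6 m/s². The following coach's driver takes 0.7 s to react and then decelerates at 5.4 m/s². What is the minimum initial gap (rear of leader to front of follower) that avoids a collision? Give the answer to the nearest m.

86 km/h ÷ 3.6 = 23.8889 m/s.
Leader travels v²/(2a_L) = 570.680 / 12.000 = 47.557 m before stopping.
Follower covers v·t_r = 23.8889 × 0.7 = 16.722 m while reacting, then v²/(2a_F) = 570.680 / 10.800 = 52.841 m while braking, for a total of 16.722 + 52.841 = 69.563 m.
Since a_F ≤ a_L and the follower starts braking later, the follower is never slower than the leader, so the closest approach is when both have stopped.
Minimum gap = 69.563 − 47.557 = 22.006 m.

Minimum gap ≈ 22 m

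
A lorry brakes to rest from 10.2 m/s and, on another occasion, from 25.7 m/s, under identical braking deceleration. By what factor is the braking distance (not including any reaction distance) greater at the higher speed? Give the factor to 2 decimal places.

Braking distance d = v²/(2a), so with a fixed, d ∝ v².
Factor = (25.7/10.2)² = 2.5196² = 6.3484.

Factor ≈ 6.35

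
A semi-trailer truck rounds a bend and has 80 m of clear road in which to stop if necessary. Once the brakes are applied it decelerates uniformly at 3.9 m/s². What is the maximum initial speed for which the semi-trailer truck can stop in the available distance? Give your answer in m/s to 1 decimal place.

v²/(2a) = d ⇒ v = √(2 × 3.900 × 80) = √624.00 = 24.9800 m/s.

Maximum speed ≈ 25.0 m/s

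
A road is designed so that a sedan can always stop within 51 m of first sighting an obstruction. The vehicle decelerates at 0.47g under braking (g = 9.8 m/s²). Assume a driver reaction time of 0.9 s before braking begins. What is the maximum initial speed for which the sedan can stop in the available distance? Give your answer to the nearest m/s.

a = 0.47 × 9.8 = 4.606 m/s².
Stopping distance: v·t_r + v²/(2a) = 51 with t_r = 0.9 s and a = 4.606 m/s².
So v² + 8.291 v − 469.81 = 0.
Positive root: v = −a·t_r + √((a·t_r)² + 2a·d) = −4.145 + √(17.181 + 469.81) = 17.9229 m/s.

Maximum speed ≈ 18 m/s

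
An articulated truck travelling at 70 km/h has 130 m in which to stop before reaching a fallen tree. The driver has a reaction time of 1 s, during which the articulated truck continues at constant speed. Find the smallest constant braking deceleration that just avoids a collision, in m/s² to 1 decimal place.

Required deceleration ≈ 1.7 m/s²

70 km/h ÷ 3.6 = 19.4444 m/s.
Distance covered during reaction = 19.4444 × 1 = 19.444 m.
Distance available for braking: 130 − 19.444 = 110.556 m.
v² = 2a·d ⇒ a = v²/(2d) = 19.4444² / (2 × 110.556) = 378.085 / 221.112 = 1.7099 m/s².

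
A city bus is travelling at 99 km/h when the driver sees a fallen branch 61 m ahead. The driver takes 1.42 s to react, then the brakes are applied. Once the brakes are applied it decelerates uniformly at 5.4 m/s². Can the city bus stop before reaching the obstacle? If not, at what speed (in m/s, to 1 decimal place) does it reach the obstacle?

No — it strikes the obstacle at 22.8 m/s

99 km/h ÷ 3.6 = 27.5000 m/s.
Reaction distance = 27.5000 × 1.42 = 39.050 m.
Braking distance needed to stop: v²/(2a) = 756.250 / 10.800 = 70.023 m, so total needed = 39.050 + 70.023 = 109.073 m > 61 m — it cannot stop.
Distance remaining when braking begins: 61 − 39.050 = 21.950 m.
v² = v₀² − 2a·d = 756.250 − 2 × 5.400 × 21.950 = 519.190 m²/s².
v = √519.190 = 22.786 m/s.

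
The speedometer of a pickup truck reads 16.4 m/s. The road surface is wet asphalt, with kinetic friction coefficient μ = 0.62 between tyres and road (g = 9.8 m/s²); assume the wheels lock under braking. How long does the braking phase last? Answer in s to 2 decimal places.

Braking time ≈ 2.70 s

a = μg = 0.62 × 9.8 = 6.076 m/s².
Braking time = v/a = 16.4000 / 6.076 = 2.699 s.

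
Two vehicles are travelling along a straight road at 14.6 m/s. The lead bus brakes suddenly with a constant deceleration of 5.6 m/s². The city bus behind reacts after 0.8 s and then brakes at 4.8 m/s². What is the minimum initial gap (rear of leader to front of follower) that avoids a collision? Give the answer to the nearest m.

Minimum gap ≈ 15 m

Leader travels v²/(2a_L) = 213.160 / 11.200 = 19.032 m before stopping.
Follower covers v·t_r = 14.6000 × 0.8 = 11.680 m while reacting, then v²/(2a_F) = 213.160 / 9.600 = 22.204 m while braking, for a total of 11.680 + 22.204 = 33.884 m.
Since a_F ≤ a_L and the follower starts braking later, the follower is never slower than the leader, so the closest approach is when both have stopped.
Minimum gap = 33.884 − 19.032 = 14.852 m.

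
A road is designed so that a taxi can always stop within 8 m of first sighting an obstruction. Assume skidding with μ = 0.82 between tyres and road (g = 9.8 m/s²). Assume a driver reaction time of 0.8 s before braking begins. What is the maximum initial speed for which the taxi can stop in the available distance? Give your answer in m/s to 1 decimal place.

a = μg = 0.82 × 9.8 = 8.036 m/s².
Stopping distance: v·t_r + v²/(2a) = 8 with t_r = 0.8 s and a = 8.036 m/s².
So v² + 12.858 v − 128.58 = 0.
Positive root: v = −a·t_r + √((a·t_r)² + 2a·d) = −6.429 + √(41.332 + 128.58) = 6.6060 m/s.

Maximum speed ≈ 6.6 m/s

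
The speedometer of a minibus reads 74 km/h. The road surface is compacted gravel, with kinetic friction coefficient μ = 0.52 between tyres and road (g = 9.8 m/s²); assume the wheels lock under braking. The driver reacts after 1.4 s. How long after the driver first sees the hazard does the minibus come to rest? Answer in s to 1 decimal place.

74 km/h ÷ 3.6 = 20.5556 m/s.
a = μg = 0.52 × 9.8 = 5.096 m/s².
Braking time = v/a = 20.5556 / 5.096 = 4.034 s.
Total = 1.4 + 4.034 = 5.434 s.

Total time ≈ 5.4 s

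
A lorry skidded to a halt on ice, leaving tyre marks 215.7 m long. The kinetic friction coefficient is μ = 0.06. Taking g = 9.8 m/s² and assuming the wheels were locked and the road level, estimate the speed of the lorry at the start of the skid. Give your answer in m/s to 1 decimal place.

Initial speed ≈ 15.9 m/s

Deceleration a = μg = 0.06 × 9.8 = 0.588 m/s².
v = √(2a·d) = √(2 × 0.588 × 215.7) = √253.663 = 15.9268 m/s.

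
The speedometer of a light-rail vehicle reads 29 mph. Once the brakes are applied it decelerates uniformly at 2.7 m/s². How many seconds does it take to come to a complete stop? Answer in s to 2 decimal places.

29 mph × 0.44704 = 12.9642 m/s.
Braking time = v/a = 12.9642 / 2.700 = 4.802 s.

Braking time ≈ 4.80 s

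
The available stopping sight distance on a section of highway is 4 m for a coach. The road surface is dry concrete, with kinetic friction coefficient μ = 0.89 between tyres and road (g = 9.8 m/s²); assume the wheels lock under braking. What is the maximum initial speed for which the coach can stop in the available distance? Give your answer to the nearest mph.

Maximum speed ≈ 19 mph

a = μg = 0.89 × 9.8 = 8.722 m/s².
v²/(2a) = d ⇒ v = √(2 × 8.722 × 4) = √69.78 = 8.3534 m/s.
8.3534 m/s ÷ 0.44704 = 18.686 mph.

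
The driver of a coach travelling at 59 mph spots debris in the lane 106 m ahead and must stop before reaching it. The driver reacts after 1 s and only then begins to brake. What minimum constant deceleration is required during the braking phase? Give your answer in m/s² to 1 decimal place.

59 mph × 0.44704 = 26.3754 m/s.
Distance covered during reaction = 26.3754 × 1 = 26.375 m.
Distance available for braking: 106 − 26.375 = 79.625 m.
v² = 2a·d ⇒ a = v²/(2d) = 26.3754² / (2 × 79.625) = 695.662 / 159.250 = 4.3684 m/s².

Required deceleration ≈ 4.4 m/s²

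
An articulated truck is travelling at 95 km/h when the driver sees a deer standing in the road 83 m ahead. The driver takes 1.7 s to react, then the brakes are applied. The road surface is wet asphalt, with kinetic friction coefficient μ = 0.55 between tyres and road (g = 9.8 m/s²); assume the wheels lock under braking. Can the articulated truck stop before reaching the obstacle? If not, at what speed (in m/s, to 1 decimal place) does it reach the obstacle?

95 km/h ÷ 3.6 = 26.3889 m/s.
a = μg = 0.55 × 9.8 = 5.390 m/s².
Reaction distance = 26.3889 × 1.7 = 44.861 m.
Braking distance needed to stop: v²/(2a) = 696.374 / 10.780 = 64.599 m, so total needed = 44.861 + 64.599 = 109.460 m > 83 m — it cannot stop.
Distance remaining when braking begins: 83 − 44.861 = 38.139 m.
v² = v₀² − 2a·d = 696.374 − 2 × 5.390 × 38.139 = 285.236 m²/s².
v = √285.236 = 16.889 m/s.

No — it strikes the obstacle at 16.9 m/s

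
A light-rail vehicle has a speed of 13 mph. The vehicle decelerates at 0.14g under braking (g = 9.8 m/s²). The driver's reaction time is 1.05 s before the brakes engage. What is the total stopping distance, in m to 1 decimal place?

13 mph × 0.44704 = 5.8115 m/s.
a = 0.14 × 9.8 = 1.372 m/s².
Reaction distance = v·t_r = 5.8115 × 1.05 = 6.102 m.
Braking distance = v²/(2a) = 5.8115² / (2 × 1.372) = 33.774 / 2.744 = 12.308 m.
Total = 6.102 + 12.308 = 18.410 m.

Total stopping distance ≈ 18.4 m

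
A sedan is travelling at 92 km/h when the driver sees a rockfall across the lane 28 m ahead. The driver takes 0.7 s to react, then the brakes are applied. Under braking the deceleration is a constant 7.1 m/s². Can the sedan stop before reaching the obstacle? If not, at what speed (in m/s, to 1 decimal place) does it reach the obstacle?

92 km/h ÷ 3.6 = 25.5556 m/s.
Reaction distance = 25.5556 × 0.7 = 17.889 m.
Braking distance needed to stop: v²/(2a) = 653.089 / 14.200 = 45.992 m, so total needed = 17.889 + 45.992 = 63.881 m > 28 m — it cannot stop.
Distance remaining when braking begins: 28 − 17.889 = 10.111 m.
v² = v₀² − 2a·d = 653.089 − 2 × 7.100 × 10.111 = 509.513 m²/s².
v = √509.513 = 22.572 m/s.

No — it strikes the obstacle at 22.6 m/s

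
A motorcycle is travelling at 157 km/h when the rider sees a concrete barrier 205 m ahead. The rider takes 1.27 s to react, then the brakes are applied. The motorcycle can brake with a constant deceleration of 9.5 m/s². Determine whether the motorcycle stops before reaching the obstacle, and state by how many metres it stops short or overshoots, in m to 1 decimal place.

Yes — it stops 49.5 m short of the obstacle

157 km/h ÷ 3.6 = 43.6111 m/s.
Reaction distance = 43.6111 × 1.27 = 55.386 m.
Braking distance = v²/(2a) = 1901.928 / 19.000 = 100.101 m.
Total stopping distance = 55.386 + 100.101 = 155.487 m, vs 205 m available — it stops with 205 − 155.487 = 49.513 m to spare.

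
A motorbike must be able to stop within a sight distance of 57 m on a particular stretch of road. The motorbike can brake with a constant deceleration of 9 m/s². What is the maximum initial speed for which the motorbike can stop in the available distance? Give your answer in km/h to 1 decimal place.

Maximum speed ≈ 115.3 km/h

v²/(2a) = d ⇒ v = √(2 × 9.000 × 57) = √1026.00 = 32.0312 m/s.
32.0312 m/s × 3.6 = 115.312 km/h.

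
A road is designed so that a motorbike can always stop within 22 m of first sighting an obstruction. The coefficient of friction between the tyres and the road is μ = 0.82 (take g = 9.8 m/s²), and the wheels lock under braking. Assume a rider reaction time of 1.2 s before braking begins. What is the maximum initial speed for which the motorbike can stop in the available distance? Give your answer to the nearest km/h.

Maximum speed ≈ 41 km/h

a = μg = 0.82 × 9.8 = 8.036 m/s².
Stopping distance: v·t_r + v²/(2a) = 22 with t_r = 1.2 s and a = 8.036 m/s².
So v² + 19.286 v − 353.58 = 0.
Positive root: v = −a·t_r + √((a·t_r)² + 2a·d) = −9.643 + √(92.987 + 353.58) = 11.4891 m/s.
11.4891 m/s × 3.6 = 41.361 km/h.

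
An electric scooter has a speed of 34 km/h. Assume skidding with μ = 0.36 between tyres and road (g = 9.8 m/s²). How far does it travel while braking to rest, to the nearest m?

34 km/h ÷ 3.6 = 9.4444 m/s.
a = μg = 0.36 × 9.8 = 3.528 m/s².
Braking distance = v²/(2a) = 9.4444² / (2 × 3.528) = 89.197 / 7.056 = 12.641 m.

Braking distance ≈ 13 m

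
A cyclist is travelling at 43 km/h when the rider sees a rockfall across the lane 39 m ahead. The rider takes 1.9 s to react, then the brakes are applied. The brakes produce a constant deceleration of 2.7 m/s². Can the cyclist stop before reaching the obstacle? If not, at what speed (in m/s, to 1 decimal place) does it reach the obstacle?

No — it strikes the obstacle at 7.4 m/s

43 km/h ÷ 3.6 = 11.9444 m/s.
Reaction distance = 11.9444 × 1.9 = 22.694 m.
Braking distance needed to stop: v²/(2a) = 142.669 / 5.400 = 26.420 m, so total needed = 22.694 + 26.420 = 49.114 m > 39 m — it cannot stop.
Distance remaining when braking begins: 39 − 22.694 = 16.306 m.
v² = v₀² − 2a·d = 142.669 − 2 × 2.700 × 16.306 = 54.617 m²/s².
v = √54.617 = 7.390 m/s.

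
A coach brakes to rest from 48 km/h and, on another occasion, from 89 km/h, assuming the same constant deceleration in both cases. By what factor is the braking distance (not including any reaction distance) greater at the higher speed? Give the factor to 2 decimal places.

Factor ≈ 3.44

Braking distance d = v²/(2a), so with a fixed, d ∝ v².
Factor = (89/48)² = 1.8542² = 3.4381.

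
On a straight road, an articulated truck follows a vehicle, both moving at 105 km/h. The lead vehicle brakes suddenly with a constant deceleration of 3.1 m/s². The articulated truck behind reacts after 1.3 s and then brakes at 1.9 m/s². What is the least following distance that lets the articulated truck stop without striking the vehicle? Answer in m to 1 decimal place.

Minimum gap ≈ 124.6 m

105 km/h ÷ 3.6 = 29.1667 m/s.
Leader travels v²/(2a_L) = 850.696 / 6.200 = 137.209 m before stopping.
Follower covers v·t_r = 29.1667 × 1.3 = 37.917 m while reacting, then v²/(2a_F) = 850.696 / 3.800 = 223.867 m while braking, for a total of 37.917 + 223.867 = 261.784 m.
Since a_F ≤ a_L and the follower starts braking later, the follower is never slower than the leader, so the closest approach is when both have stopped.
Minimum gap = 261.784 − 137.209 = 124.575 m.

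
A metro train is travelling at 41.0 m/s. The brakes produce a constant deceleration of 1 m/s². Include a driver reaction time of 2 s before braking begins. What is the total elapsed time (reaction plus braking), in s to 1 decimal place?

Braking time = v/a = 41.0000 / 1.000 = 41.000 s.
Total = 2 + 41.000 = 43.000 s.

Total time ≈ 43.0 s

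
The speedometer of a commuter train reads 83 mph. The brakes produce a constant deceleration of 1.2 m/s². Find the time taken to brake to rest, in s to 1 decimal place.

83 mph × 0.44704 = 37.1043 m/s.
Braking time = v/a = 37.1043 / 1.200 = 30.920 s.

Braking time ≈ 30.9 s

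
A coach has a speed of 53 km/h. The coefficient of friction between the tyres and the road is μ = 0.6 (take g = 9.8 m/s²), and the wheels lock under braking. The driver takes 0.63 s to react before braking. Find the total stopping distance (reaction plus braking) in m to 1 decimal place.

53 km/h ÷ 3.6 = 14.7222 m/s.
a = μg = 0.6 × 9.8 = 5.880 m/s².
Reaction distance = v·t_r = 14.7222 × 0.63 = 9.275 m.
Braking distance = v²/(2a) = 14.7222² / (2 × 5.880) = 216.743 / 11.760 = 18.431 m.
Total = 9.275 + 18.431 = 27.706 m.

Total stopping distance ≈ 27.7 m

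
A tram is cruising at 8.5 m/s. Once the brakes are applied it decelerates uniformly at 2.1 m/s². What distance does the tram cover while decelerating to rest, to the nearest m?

Braking distance ≈ 17 m

Braking distance = v²/(2a) = 8.5000² / (2 × 2.100) = 72.250 / 4.200 = 17.202 m.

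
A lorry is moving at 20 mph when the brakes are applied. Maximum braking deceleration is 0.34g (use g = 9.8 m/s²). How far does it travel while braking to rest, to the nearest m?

Braking distance ≈ 12 m

20 mph × 0.44704 = 8.9408 m/s.
a = 0.34 × 9.8 = 3.332 m/s².
Braking distance = v²/(2a) = 8.9408² / (2 × 3.332) = 79.938 / 6.664 = 11.995 m.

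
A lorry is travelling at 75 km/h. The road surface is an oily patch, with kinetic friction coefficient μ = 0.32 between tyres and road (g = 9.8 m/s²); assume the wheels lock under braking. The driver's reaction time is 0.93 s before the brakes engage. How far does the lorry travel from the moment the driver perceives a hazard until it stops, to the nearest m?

75 km/h ÷ 3.6 = 20.8333 m/s.
a = μg = 0.32 × 9.8 = 3.136 m/s².
Reaction distance = v·t_r = 20.8333 × 0.93 = 19.375 m.
Braking distance = v²/(2a) = 20.8333² / (2 × 3.136) = 434.026 / 6.272 = 69.201 m.
Total = 19.375 + 69.201 = 88.576 m.

Total stopping distance ≈ 89 m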